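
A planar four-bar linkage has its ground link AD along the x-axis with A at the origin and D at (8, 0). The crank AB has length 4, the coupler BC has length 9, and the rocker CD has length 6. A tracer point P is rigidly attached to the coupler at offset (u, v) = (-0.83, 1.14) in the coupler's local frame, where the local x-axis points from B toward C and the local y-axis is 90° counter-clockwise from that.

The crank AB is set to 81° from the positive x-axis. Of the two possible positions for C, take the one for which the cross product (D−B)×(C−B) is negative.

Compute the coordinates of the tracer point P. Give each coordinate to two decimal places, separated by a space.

1.38 5.14

A=(0,0), D=(8.00,0)
B = A + 4.00·(cos81°, sin81°) = (0.6257, 3.9508)
|BD| = 8.3659
circle(B,9.00) ∩ circle(D,6.00): a=6.8724, h=5.8112
  candidates: C₊=(9.4279,5.8276) cross=48.616; C₋=(3.9393,-4.4171) cross=-48.616
  mode - wants cross < 0 → take C=(3.9393,-4.4171) (cross=-48.616)
ex = (C−B)/|BC| = (0.3682,-0.9298); ey = (0.9298,0.3682)
P = B + -0.83·ex + 1.14·ey = (1.3801,5.1422)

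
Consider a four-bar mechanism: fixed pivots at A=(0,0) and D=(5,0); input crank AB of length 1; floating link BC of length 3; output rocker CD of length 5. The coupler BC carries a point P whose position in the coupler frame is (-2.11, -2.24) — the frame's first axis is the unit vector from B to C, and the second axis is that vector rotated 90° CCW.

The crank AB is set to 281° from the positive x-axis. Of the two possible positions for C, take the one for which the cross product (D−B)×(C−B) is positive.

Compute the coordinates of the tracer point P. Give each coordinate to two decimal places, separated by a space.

A=(0,0), D=(5.00,0)
B = A + 1.00·(cos281°, sin281°) = (0.1908, -0.9816)
|BD| = 4.9084
circle(B,3.00) ∩ circle(D,5.00): a=0.8243, h=2.8845
  candidates: C₊=(0.4216,2.0095) cross=14.158; C₋=(1.5753,-3.6430) cross=-14.158
  mode + wants cross > 0 → take C=(0.4216,2.0095) (cross=14.158)
ex = (C−B)/|BC| = (0.0769,0.9970); ey = (-0.9970,0.0769)
P = B + -2.11·ex + -2.24·ey = (2.2619,-3.2577)

2.26 -3.26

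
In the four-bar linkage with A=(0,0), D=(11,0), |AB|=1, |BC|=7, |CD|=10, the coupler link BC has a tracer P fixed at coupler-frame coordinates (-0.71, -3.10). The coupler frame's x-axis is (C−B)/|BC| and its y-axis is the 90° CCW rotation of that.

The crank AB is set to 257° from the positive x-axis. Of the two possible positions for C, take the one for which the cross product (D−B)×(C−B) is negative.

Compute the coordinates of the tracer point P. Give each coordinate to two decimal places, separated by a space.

A=(0,0), D=(11.00,0)
B = A + 1.00·(cos257°, sin257°) = (-0.2250, -0.9744)
|BD| = 11.2672
circle(B,7.00) ∩ circle(D,10.00): a=3.3704, h=6.1352
  candidates: C₊=(2.6022,5.4293) cross=69.126; C₋=(3.6634,-6.7951) cross=-69.126
  mode - wants cross < 0 → take C=(3.6634,-6.7951) (cross=-69.126)
ex = (C−B)/|BC| = (0.5555,-0.8315); ey = (0.8315,0.5555)
P = B + -0.71·ex + -3.10·ey = (-3.1971,-2.1059)

-3.20 -2.11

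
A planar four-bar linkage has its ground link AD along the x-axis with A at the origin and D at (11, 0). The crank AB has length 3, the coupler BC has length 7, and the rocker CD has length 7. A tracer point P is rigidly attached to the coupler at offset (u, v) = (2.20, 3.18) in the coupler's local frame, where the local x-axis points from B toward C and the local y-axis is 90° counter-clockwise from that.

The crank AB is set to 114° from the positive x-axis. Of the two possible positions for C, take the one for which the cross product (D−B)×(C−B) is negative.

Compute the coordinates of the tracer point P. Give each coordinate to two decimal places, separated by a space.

2.49 3.82

A=(0,0), D=(11.00,0)
B = A + 3.00·(cos114°, sin114°) = (-1.2202, 2.7406)
|BD| = 12.5238
circle(B,7.00) ∩ circle(D,7.00): a=6.2619, h=3.1287
  candidates: C₊=(5.5746,4.4232) cross=39.183; C₋=(4.2052,-1.6826) cross=-39.183
  mode - wants cross < 0 → take C=(4.2052,-1.6826) (cross=-39.183)
ex = (C−B)/|BC| = (0.7751,-0.6319); ey = (0.6319,0.7751)
P = B + 2.20·ex + 3.18·ey = (2.4943,3.8152)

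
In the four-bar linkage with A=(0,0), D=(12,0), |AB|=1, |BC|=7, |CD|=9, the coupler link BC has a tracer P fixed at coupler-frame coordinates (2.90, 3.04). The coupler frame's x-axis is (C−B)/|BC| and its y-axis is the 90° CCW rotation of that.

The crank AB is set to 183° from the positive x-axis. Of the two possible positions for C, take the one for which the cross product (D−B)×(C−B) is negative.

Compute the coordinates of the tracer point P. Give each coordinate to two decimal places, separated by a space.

3.18 0.34

A=(0,0), D=(12.00,0)
B = A + 1.00·(cos183°, sin183°) = (-0.9986, -0.0523)
|BD| = 12.9987
circle(B,7.00) ∩ circle(D,9.00): a=5.2685, h=4.6090
  candidates: C₊=(4.2512,4.5779) cross=59.912; C₋=(4.2884,-4.6401) cross=-59.912
  mode - wants cross < 0 → take C=(4.2884,-4.6401) (cross=-59.912)
ex = (C−B)/|BC| = (0.7553,-0.6554); ey = (0.6554,0.7553)
P = B + 2.90·ex + 3.04·ey = (3.1841,0.3431)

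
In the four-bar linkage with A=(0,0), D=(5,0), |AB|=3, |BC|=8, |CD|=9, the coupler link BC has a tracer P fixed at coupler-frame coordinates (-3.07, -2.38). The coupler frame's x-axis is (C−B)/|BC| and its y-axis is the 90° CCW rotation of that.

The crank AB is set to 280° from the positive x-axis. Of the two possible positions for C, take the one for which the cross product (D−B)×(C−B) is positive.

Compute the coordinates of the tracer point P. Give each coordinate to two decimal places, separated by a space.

A=(0,0), D=(5.00,0)
B = A + 3.00·(cos280°, sin280°) = (0.5209, -2.9544)
|BD| = 5.3657
circle(B,8.00) ∩ circle(D,9.00): a=1.0987, h=7.9242
  candidates: C₊=(-2.9251,4.2653) cross=42.519; C₋=(5.8013,-8.9643) cross=-42.519
  mode + wants cross > 0 → take C=(-2.9251,4.2653) (cross=42.519)
ex = (C−B)/|BC| = (-0.4308,0.9025); ey = (-0.9025,-0.4308)
P = B + -3.07·ex + -2.38·ey = (3.9912,-4.6998)

3.99 -4.70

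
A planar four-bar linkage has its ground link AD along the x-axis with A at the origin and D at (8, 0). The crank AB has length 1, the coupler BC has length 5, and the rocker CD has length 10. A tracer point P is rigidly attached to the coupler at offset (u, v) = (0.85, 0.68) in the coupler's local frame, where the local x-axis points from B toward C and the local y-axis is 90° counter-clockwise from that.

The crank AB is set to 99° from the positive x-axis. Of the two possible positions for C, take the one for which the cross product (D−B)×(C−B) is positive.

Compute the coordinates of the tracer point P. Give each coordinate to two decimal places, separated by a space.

-0.81 1.86

A=(0,0), D=(8.00,0)
B = A + 1.00·(cos99°, sin99°) = (-0.1564, 0.9877)
|BD| = 8.2160
circle(B,5.00) ∩ circle(D,10.00): a=-0.4562, h=4.9791
  candidates: C₊=(-0.0108,5.9856) cross=40.909; C₋=(-1.2079,-3.9005) cross=-40.909
  mode + wants cross > 0 → take C=(-0.0108,5.9856) (cross=40.909)
ex = (C−B)/|BC| = (0.0291,0.9996); ey = (-0.9996,0.0291)
P = B + 0.85·ex + 0.68·ey = (-0.8114,1.8571)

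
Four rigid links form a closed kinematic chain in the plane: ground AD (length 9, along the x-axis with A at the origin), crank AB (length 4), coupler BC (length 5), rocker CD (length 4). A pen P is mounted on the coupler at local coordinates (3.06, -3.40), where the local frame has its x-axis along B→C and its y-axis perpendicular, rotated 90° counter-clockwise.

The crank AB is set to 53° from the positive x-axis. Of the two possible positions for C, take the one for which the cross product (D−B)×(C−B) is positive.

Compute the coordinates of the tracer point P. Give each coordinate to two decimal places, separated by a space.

A=(0,0), D=(9.00,0)
B = A + 4.00·(cos53°, sin53°) = (2.4073, 3.1945)
|BD| = 7.3259
circle(B,5.00) ∩ circle(D,4.00): a=4.2772, h=2.5895
  candidates: C₊=(7.3856,3.6597) cross=18.970; C₋=(5.1272,-1.0009) cross=-18.970
  mode + wants cross > 0 → take C=(7.3856,3.6597) (cross=18.970)
ex = (C−B)/|BC| = (0.9957,0.0930); ey = (-0.0930,0.9957)
P = B + 3.06·ex + -3.40·ey = (5.7703,0.0940)

5.77 0.09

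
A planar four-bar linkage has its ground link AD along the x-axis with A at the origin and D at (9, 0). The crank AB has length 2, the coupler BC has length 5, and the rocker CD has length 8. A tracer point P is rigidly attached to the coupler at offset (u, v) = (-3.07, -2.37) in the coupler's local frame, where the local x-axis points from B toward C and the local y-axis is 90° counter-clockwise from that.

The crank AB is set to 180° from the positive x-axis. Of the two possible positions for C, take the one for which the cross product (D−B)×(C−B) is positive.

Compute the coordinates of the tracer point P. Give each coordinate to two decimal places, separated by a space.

A=(0,0), D=(9.00,0)
B = A + 2.00·(cos180°, sin180°) = (-2.0000, 0.0000)
|BD| = 11.0000
circle(B,5.00) ∩ circle(D,8.00): a=3.7273, h=3.3328
  candidates: C₊=(1.7273,3.3328) cross=36.661; C₋=(1.7273,-3.3328) cross=-36.661
  mode + wants cross > 0 → take C=(1.7273,3.3328) (cross=36.661)
ex = (C−B)/|BC| = (0.7455,0.6666); ey = (-0.6666,0.7455)
P = B + -3.07·ex + -2.37·ey = (-2.7088,-3.8131)

-2.71 -3.81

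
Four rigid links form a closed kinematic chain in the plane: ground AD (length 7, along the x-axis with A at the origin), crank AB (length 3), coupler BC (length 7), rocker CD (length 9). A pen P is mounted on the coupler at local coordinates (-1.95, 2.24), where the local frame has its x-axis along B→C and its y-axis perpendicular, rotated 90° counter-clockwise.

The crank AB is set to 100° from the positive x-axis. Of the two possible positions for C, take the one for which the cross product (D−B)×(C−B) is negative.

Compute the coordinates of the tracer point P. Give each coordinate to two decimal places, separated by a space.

A=(0,0), D=(7.00,0)
B = A + 3.00·(cos100°, sin100°) = (-0.5209, 2.9544)
|BD| = 8.0804
circle(B,7.00) ∩ circle(D,9.00): a=2.0601, h=6.6900
  candidates: C₊=(3.8426,8.4280) cross=54.058; C₋=(-1.0495,-4.0256) cross=-54.058
  mode - wants cross < 0 → take C=(-1.0495,-4.0256) (cross=-54.058)
ex = (C−B)/|BC| = (-0.0755,-0.9971); ey = (0.9971,-0.0755)
P = B + -1.95·ex + 2.24·ey = (1.8599,4.7297)

1.86 4.73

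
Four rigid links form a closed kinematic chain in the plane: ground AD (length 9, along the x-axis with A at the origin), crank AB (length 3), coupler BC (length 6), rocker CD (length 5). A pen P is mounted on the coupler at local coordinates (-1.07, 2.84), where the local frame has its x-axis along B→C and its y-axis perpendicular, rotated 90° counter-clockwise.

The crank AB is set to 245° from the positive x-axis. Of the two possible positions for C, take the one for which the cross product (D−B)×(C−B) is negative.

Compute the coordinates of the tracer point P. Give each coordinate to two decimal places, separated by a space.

A=(0,0), D=(9.00,0)
B = A + 3.00·(cos245°, sin245°) = (-1.2679, -2.7189)
|BD| = 10.6217
circle(B,6.00) ∩ circle(D,5.00): a=5.8287, h=1.4236
  candidates: C₊=(4.0022,0.1492) cross=15.121; C₋=(4.7310,-2.6030) cross=-15.121
  mode - wants cross < 0 → take C=(4.7310,-2.6030) (cross=-15.121)
ex = (C−B)/|BC| = (0.9998,0.0193); ey = (-0.0193,0.9998)
P = B + -1.07·ex + 2.84·ey = (-2.3925,0.0999)

-2.39 0.10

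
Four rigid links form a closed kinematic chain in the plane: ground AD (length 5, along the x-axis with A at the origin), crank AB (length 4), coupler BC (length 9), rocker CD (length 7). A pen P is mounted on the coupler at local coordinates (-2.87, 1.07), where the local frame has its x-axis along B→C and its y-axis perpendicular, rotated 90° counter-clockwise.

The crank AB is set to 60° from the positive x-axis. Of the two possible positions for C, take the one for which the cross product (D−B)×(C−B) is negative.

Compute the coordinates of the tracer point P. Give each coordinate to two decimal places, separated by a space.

A=(0,0), D=(5.00,0)
B = A + 4.00·(cos60°, sin60°) = (2.0000, 3.4641)
|BD| = 4.5826
circle(B,9.00) ∩ circle(D,7.00): a=5.7828, h=6.8963
  candidates: C₊=(10.9989,3.6075) cross=31.603; C₋=(0.5726,-5.4220) cross=-31.603
  mode - wants cross < 0 → take C=(0.5726,-5.4220) (cross=-31.603)
ex = (C−B)/|BC| = (-0.1586,-0.9873); ey = (0.9873,-0.1586)
P = B + -2.87·ex + 1.07·ey = (3.5116,6.1281)

3.51 6.13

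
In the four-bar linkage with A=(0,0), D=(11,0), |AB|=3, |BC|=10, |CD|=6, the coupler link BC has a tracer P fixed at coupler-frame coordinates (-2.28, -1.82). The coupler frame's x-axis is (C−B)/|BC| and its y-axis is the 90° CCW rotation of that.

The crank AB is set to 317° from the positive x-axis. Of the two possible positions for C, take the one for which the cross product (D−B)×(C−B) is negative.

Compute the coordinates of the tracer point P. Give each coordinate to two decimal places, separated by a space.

A=(0,0), D=(11.00,0)
B = A + 3.00·(cos317°, sin317°) = (2.1941, -2.0460)
|BD| = 9.0405
circle(B,10.00) ∩ circle(D,6.00): a=8.0599, h=5.9193
  candidates: C₊=(8.7052,5.5438) cross=53.514; C₋=(11.3844,-5.9877) cross=-53.514
  mode - wants cross < 0 → take C=(11.3844,-5.9877) (cross=-53.514)
ex = (C−B)/|BC| = (0.9190,-0.3942); ey = (0.3942,0.9190)
P = B + -2.28·ex + -1.82·ey = (-0.6187,-2.8199)

-0.62 -2.82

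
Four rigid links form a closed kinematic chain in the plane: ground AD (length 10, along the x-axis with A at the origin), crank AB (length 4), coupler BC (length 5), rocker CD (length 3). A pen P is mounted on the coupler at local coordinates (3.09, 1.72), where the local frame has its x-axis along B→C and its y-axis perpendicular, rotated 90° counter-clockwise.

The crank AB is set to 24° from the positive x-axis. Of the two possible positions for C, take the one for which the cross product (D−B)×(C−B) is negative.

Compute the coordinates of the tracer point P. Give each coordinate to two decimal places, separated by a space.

A=(0,0), D=(10.00,0)
B = A + 4.00·(cos24°, sin24°) = (3.6542, 1.6269)
|BD| = 6.5511
circle(B,5.00) ∩ circle(D,3.00): a=4.4967, h=2.1862
  candidates: C₊=(8.5530,2.6279) cross=14.322; C₋=(7.4671,-1.6075) cross=-14.322
  mode - wants cross < 0 → take C=(7.4671,-1.6075) (cross=-14.322)
ex = (C−B)/|BC| = (0.7626,-0.6469); ey = (0.6469,0.7626)
P = B + 3.09·ex + 1.72·ey = (7.1232,0.9397)

7.12 0.94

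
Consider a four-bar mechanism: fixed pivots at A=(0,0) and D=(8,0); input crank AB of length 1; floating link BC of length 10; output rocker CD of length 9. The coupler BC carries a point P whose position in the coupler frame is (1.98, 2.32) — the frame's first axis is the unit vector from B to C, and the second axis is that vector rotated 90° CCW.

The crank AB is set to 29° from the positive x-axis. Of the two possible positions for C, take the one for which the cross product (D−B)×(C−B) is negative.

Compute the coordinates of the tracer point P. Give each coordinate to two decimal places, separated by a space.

3.82 -0.31

A=(0,0), D=(8.00,0)
B = A + 1.00·(cos29°, sin29°) = (0.8746, 0.4848)
|BD| = 7.1419
circle(B,10.00) ∩ circle(D,9.00): a=4.9011, h=8.7166
  candidates: C₊=(6.3561,8.8486) cross=62.253; C₋=(5.1727,-8.5444) cross=-62.253
  mode - wants cross < 0 → take C=(5.1727,-8.5444) (cross=-62.253)
ex = (C−B)/|BC| = (0.4298,-0.9029); ey = (0.9029,0.4298)
P = B + 1.98·ex + 2.32·ey = (3.8204,-0.3058)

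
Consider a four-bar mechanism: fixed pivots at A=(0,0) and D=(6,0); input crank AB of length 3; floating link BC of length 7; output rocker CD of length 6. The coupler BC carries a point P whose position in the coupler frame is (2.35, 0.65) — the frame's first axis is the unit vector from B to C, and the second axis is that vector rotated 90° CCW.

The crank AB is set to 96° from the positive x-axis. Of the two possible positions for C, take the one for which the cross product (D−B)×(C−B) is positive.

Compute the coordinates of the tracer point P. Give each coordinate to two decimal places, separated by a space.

A=(0,0), D=(6.00,0)
B = A + 3.00·(cos96°, sin96°) = (-0.3136, 2.9836)
|BD| = 6.9831
circle(B,7.00) ∩ circle(D,6.00): a=4.4224, h=5.4261
  candidates: C₊=(6.0031,6.0000) cross=37.891; C₋=(1.3664,-3.8118) cross=-37.891
  mode + wants cross > 0 → take C=(6.0031,6.0000) (cross=37.891)
ex = (C−B)/|BC| = (0.9024,0.4309); ey = (-0.4309,0.9024)
P = B + 2.35·ex + 0.65·ey = (1.5269,4.5828)

1.53 4.58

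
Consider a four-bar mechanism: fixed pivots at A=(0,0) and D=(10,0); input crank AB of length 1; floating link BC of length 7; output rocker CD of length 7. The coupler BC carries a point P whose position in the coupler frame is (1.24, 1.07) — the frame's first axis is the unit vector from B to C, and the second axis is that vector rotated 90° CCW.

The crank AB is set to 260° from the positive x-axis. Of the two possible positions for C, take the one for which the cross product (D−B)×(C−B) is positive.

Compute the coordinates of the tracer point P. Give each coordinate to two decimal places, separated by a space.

-0.16 0.65

A=(0,0), D=(10.00,0)
B = A + 1.00·(cos260°, sin260°) = (-0.1736, -0.9848)
|BD| = 10.2212
circle(B,7.00) ∩ circle(D,7.00): a=5.1106, h=4.7835
  candidates: C₊=(4.4523,4.2688) cross=48.893; C₋=(5.3741,-5.2536) cross=-48.893
  mode + wants cross > 0 → take C=(4.4523,4.2688) (cross=48.893)
ex = (C−B)/|BC| = (0.6608,0.7505); ey = (-0.7505,0.6608)
P = B + 1.24·ex + 1.07·ey = (-0.1573,0.6529)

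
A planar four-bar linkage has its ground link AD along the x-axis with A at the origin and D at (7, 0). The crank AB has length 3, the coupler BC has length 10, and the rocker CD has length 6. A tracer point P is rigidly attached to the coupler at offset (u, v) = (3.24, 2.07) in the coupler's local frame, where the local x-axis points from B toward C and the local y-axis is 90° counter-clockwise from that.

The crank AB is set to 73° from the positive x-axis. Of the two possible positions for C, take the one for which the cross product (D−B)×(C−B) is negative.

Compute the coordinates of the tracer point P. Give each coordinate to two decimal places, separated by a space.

4.26 1.05

A=(0,0), D=(7.00,0)
B = A + 3.00·(cos73°, sin73°) = (0.8771, 2.8689)
|BD| = 6.7617
circle(B,10.00) ∩ circle(D,6.00): a=8.1134, h=5.8458
  candidates: C₊=(10.7043,4.7200) cross=39.527; C₋=(5.7437,-5.8670) cross=-39.527
  mode - wants cross < 0 → take C=(5.7437,-5.8670) (cross=-39.527)
ex = (C−B)/|BC| = (0.4867,-0.8736); ey = (0.8736,0.4867)
P = B + 3.24·ex + 2.07·ey = (4.2622,1.0459)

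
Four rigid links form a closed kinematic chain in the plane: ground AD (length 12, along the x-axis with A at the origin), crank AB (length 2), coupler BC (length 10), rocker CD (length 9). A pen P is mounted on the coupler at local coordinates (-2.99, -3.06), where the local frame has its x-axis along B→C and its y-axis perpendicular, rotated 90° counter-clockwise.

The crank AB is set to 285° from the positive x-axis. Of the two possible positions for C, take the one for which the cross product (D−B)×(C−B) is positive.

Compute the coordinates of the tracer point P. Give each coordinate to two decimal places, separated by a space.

A=(0,0), D=(12.00,0)
B = A + 2.00·(cos285°, sin285°) = (0.5176, -1.9319)
|BD| = 11.6437
circle(B,10.00) ∩ circle(D,9.00): a=6.6378, h=7.4793
  candidates: C₊=(5.8225,6.5451) cross=87.087; C₋=(8.3043,-8.2062) cross=-87.087
  mode + wants cross > 0 → take C=(5.8225,6.5451) (cross=87.087)
ex = (C−B)/|BC| = (0.5305,0.8477); ey = (-0.8477,0.5305)
P = B + -2.99·ex + -3.06·ey = (1.5254,-6.0897)

1.53 -6.09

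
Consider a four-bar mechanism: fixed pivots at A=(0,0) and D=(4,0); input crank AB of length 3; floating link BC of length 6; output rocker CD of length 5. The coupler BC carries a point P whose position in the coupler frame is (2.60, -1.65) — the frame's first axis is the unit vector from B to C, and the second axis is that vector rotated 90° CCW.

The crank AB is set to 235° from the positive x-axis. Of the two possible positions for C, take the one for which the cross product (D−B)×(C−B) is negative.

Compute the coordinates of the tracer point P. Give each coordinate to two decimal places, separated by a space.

A=(0,0), D=(4.00,0)
B = A + 3.00·(cos235°, sin235°) = (-1.7207, -2.4575)
|BD| = 6.2262
circle(B,6.00) ∩ circle(D,5.00): a=3.9965, h=4.4753
  candidates: C₊=(0.1849,3.2319) cross=27.864; C₋=(3.7177,-4.9920) cross=-27.864
  mode - wants cross < 0 → take C=(3.7177,-4.9920) (cross=-27.864)
ex = (C−B)/|BC| = (0.9064,-0.4224); ey = (0.4224,0.9064)
P = B + 2.60·ex + -1.65·ey = (-0.0611,-5.0513)

-0.06 -5.05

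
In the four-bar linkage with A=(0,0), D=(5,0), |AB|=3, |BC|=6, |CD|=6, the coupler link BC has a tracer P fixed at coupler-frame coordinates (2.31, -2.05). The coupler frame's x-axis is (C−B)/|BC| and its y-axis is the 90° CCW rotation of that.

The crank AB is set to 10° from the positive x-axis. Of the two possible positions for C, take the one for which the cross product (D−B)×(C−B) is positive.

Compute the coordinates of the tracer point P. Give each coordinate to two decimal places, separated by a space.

5.78 1.78

A=(0,0), D=(5.00,0)
B = A + 3.00·(cos10°, sin10°) = (2.9544, 0.5209)
|BD| = 2.1109
circle(B,6.00) ∩ circle(D,6.00): a=1.0554, h=5.9064
  candidates: C₊=(5.4349,5.9842) cross=12.468; C₋=(2.5196,-5.4633) cross=-12.468
  mode + wants cross > 0 → take C=(5.4349,5.9842) (cross=12.468)
ex = (C−B)/|BC| = (0.4134,0.9105); ey = (-0.9105,0.4134)
P = B + 2.31·ex + -2.05·ey = (5.7760,1.7768)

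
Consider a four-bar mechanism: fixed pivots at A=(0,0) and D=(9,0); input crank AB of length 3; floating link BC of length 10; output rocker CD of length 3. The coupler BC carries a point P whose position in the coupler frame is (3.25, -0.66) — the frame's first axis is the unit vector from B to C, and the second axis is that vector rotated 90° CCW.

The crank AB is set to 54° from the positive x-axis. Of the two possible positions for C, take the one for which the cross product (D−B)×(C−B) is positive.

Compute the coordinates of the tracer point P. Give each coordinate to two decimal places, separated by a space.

4.92 1.41

A=(0,0), D=(9.00,0)
B = A + 3.00·(cos54°, sin54°) = (1.7634, 2.4271)
|BD| = 7.6328
circle(B,10.00) ∩ circle(D,3.00): a=9.7775, h=2.0977
  candidates: C₊=(11.7004,1.3068) cross=16.011; C₋=(10.3664,-2.6708) cross=-16.011
  mode + wants cross > 0 → take C=(11.7004,1.3068) (cross=16.011)
ex = (C−B)/|BC| = (0.9937,-0.1120); ey = (0.1120,0.9937)
P = B + 3.25·ex + -0.66·ey = (4.9190,1.4071)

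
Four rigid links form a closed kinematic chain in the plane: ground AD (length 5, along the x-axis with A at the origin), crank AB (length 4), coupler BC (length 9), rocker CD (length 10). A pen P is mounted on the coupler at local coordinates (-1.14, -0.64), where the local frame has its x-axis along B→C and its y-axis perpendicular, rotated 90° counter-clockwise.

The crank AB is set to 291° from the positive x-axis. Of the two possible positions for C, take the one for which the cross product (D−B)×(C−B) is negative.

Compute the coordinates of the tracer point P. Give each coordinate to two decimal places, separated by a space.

A=(0,0), D=(5.00,0)
B = A + 4.00·(cos291°, sin291°) = (1.4335, -3.7343)
|BD| = 5.1638
circle(B,9.00) ∩ circle(D,10.00): a=0.7422, h=8.9693
  candidates: C₊=(-4.5402,2.9973) cross=46.316; C₋=(8.4324,-9.3925) cross=-46.316
  mode - wants cross < 0 → take C=(8.4324,-9.3925) (cross=-46.316)
ex = (C−B)/|BC| = (0.7777,-0.6287); ey = (0.6287,0.7777)
P = B + -1.14·ex + -0.64·ey = (0.1446,-3.5153)

0.14 -3.52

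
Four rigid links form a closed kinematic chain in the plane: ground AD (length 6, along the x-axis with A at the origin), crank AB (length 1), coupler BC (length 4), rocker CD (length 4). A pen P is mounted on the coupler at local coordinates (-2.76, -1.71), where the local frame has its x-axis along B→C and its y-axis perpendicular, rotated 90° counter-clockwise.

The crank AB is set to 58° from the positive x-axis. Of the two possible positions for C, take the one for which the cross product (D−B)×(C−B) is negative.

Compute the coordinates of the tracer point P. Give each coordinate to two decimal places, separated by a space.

A=(0,0), D=(6.00,0)
B = A + 1.00·(cos58°, sin58°) = (0.5299, 0.8480)
|BD| = 5.5354
circle(B,4.00) ∩ circle(D,4.00): a=2.7677, h=2.8879
  candidates: C₊=(3.7074,3.2778) cross=15.986; C₋=(2.8225,-2.4297) cross=-15.986
  mode - wants cross < 0 → take C=(2.8225,-2.4297) (cross=-15.986)
ex = (C−B)/|BC| = (0.5732,-0.8194); ey = (0.8194,0.5732)
P = B + -2.76·ex + -1.71·ey = (-2.4532,2.1296)

-2.45 2.13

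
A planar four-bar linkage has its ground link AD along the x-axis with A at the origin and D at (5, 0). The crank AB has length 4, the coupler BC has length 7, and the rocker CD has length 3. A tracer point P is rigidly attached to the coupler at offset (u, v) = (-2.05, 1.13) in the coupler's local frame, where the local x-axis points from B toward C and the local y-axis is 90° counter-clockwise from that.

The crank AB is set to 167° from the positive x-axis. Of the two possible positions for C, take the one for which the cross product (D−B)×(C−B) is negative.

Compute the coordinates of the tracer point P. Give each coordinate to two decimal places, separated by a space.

A=(0,0), D=(5.00,0)
B = A + 4.00·(cos167°, sin167°) = (-3.8975, 0.8998)
|BD| = 8.9429
circle(B,7.00) ∩ circle(D,3.00): a=6.7079, h=2.0012
  candidates: C₊=(2.9777,2.2159) cross=17.896; C₋=(2.5750,-1.7661) cross=-17.896
  mode - wants cross < 0 → take C=(2.5750,-1.7661) (cross=-17.896)
ex = (C−B)/|BC| = (0.9246,-0.3808); ey = (0.3808,0.9246)
P = B + -2.05·ex + 1.13·ey = (-5.3626,2.7254)

-5.36 2.73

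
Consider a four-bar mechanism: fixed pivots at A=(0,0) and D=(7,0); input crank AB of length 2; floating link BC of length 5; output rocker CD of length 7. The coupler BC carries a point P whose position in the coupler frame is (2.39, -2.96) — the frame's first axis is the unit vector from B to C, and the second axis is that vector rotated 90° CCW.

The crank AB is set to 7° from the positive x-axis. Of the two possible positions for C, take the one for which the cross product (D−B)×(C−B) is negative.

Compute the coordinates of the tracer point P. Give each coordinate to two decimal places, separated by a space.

A=(0,0), D=(7.00,0)
B = A + 2.00·(cos7°, sin7°) = (1.9851, 0.2437)
|BD| = 5.0208
circle(B,5.00) ∩ circle(D,7.00): a=0.1204, h=4.9986
  candidates: C₊=(2.3480,5.2306) cross=25.097; C₋=(1.8627,-4.7548) cross=-25.097
  mode - wants cross < 0 → take C=(1.8627,-4.7548) (cross=-25.097)
ex = (C−B)/|BC| = (-0.0245,-0.9997); ey = (0.9997,-0.0245)
P = B + 2.39·ex + -2.96·ey = (-1.0325,-2.0731)

-1.03 -2.07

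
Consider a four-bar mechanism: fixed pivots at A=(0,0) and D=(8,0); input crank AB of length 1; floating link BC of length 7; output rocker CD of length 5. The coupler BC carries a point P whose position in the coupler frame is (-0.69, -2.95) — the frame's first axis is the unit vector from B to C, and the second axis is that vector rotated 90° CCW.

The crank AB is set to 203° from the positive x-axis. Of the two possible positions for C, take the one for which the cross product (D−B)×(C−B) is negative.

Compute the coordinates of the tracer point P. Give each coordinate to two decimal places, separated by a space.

A=(0,0), D=(8.00,0)
B = A + 1.00·(cos203°, sin203°) = (-0.9205, -0.3907)
|BD| = 8.9291
circle(B,7.00) ∩ circle(D,5.00): a=5.8085, h=3.9066
  candidates: C₊=(4.7114,3.7663) cross=34.883; C₋=(5.0533,-4.0395) cross=-34.883
  mode - wants cross < 0 → take C=(5.0533,-4.0395) (cross=-34.883)
ex = (C−B)/|BC| = (0.8534,-0.5212); ey = (0.5212,0.8534)
P = B + -0.69·ex + -2.95·ey = (-3.0470,-2.5486)

-3.05 -2.55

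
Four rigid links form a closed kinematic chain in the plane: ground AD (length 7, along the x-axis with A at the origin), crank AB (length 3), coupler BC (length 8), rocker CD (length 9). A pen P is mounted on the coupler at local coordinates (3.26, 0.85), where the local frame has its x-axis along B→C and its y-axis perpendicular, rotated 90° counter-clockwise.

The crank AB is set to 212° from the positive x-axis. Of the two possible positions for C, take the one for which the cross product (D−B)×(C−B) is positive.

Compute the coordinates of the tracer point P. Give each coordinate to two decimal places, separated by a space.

-2.22 1.76

A=(0,0), D=(7.00,0)
B = A + 3.00·(cos212°, sin212°) = (-2.5441, -1.5898)
|BD| = 9.6756
circle(B,8.00) ∩ circle(D,9.00): a=3.9593, h=6.9515
  candidates: C₊=(0.2192,5.9178) cross=67.260; C₋=(2.5035,-7.7963) cross=-67.260
  mode + wants cross > 0 → take C=(0.2192,5.9178) (cross=67.260)
ex = (C−B)/|BC| = (0.3454,0.9384); ey = (-0.9384,0.3454)
P = B + 3.26·ex + 0.85·ey = (-2.2158,1.7632)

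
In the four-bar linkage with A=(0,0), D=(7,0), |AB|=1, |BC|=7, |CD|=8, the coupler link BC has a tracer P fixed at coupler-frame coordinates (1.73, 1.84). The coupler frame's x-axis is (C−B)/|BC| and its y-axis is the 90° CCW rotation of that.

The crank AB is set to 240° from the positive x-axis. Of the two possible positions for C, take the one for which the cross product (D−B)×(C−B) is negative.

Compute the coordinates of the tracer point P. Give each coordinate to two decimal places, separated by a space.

A=(0,0), D=(7.00,0)
B = A + 1.00·(cos240°, sin240°) = (-0.5000, -0.8660)
|BD| = 7.5498
circle(B,7.00) ∩ circle(D,8.00): a=2.7815, h=6.4236
  candidates: C₊=(1.5263,5.8343) cross=48.497; C₋=(3.0000,-6.9282) cross=-48.497
  mode - wants cross < 0 → take C=(3.0000,-6.9282) (cross=-48.497)
ex = (C−B)/|BC| = (0.5000,-0.8660); ey = (0.8660,0.5000)
P = B + 1.73·ex + 1.84·ey = (1.9585,-1.4442)

1.96 -1.44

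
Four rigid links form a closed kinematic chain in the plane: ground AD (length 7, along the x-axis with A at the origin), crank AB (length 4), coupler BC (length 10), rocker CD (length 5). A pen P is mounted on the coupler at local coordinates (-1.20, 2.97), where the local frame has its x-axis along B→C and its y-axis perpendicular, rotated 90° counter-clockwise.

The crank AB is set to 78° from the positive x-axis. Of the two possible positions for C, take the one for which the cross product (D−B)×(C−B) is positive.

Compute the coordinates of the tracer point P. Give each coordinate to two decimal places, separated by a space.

A=(0,0), D=(7.00,0)
B = A + 4.00·(cos78°, sin78°) = (0.8316, 3.9126)
|BD| = 7.3046
circle(B,10.00) ∩ circle(D,5.00): a=8.7861, h=4.7755
  candidates: C₊=(10.8089,3.2391) cross=34.883; C₋=(5.6931,-4.8262) cross=-34.883
  mode + wants cross > 0 → take C=(10.8089,3.2391) (cross=34.883)
ex = (C−B)/|BC| = (0.9977,-0.0673); ey = (0.0673,0.9977)
P = B + -1.20·ex + 2.97·ey = (-0.1656,6.9567)

-0.17 6.96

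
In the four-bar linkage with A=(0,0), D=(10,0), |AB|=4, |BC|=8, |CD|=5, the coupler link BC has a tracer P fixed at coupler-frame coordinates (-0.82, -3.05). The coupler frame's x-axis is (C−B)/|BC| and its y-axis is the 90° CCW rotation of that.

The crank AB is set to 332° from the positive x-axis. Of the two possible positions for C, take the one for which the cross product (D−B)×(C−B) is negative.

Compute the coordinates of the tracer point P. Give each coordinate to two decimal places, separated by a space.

1.62 -4.39

A=(0,0), D=(10.00,0)
B = A + 4.00·(cos332°, sin332°) = (3.5318, -1.8779)
|BD| = 6.7353
circle(B,8.00) ∩ circle(D,5.00): a=6.2628, h=4.9776
  candidates: C₊=(8.1585,4.6485) cross=33.526; C₋=(10.9341,-4.9120) cross=-33.526
  mode - wants cross < 0 → take C=(10.9341,-4.9120) (cross=-33.526)
ex = (C−B)/|BC| = (0.9253,-0.3793); ey = (0.3793,0.9253)
P = B + -0.82·ex + -3.05·ey = (1.6163,-4.3890)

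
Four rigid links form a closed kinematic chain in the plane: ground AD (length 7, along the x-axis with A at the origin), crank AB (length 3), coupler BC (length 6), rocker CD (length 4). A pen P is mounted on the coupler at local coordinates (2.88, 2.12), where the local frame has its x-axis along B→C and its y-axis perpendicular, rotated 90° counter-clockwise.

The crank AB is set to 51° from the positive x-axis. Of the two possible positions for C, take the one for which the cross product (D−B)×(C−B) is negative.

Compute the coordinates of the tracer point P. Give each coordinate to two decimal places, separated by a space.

A=(0,0), D=(7.00,0)
B = A + 3.00·(cos51°, sin51°) = (1.8880, 2.3314)
|BD| = 5.6186
circle(B,6.00) ∩ circle(D,4.00): a=4.5891, h=3.8652
  candidates: C₊=(7.6672,3.9440) cross=21.717; C₋=(4.4594,-3.0896) cross=-21.717
  mode - wants cross < 0 → take C=(4.4594,-3.0896) (cross=-21.717)
ex = (C−B)/|BC| = (0.4286,-0.9035); ey = (0.9035,0.4286)
P = B + 2.88·ex + 2.12·ey = (5.0377,0.6379)

5.04 0.64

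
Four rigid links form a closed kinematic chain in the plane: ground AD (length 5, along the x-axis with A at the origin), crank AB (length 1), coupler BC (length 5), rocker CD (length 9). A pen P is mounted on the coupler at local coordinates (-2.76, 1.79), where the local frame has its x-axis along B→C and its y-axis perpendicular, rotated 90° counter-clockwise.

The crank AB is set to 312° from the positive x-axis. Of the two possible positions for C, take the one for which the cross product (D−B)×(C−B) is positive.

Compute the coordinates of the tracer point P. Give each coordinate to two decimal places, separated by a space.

A=(0,0), D=(5.00,0)
B = A + 1.00·(cos312°, sin312°) = (0.6691, -0.7431)
|BD| = 4.3942
circle(B,5.00) ∩ circle(D,9.00): a=-4.1750, h=2.7512
  candidates: C₊=(-3.9110,1.2624) cross=12.089; C₋=(-2.9804,-4.1608) cross=-12.089
  mode + wants cross > 0 → take C=(-3.9110,1.2624) (cross=12.089)
ex = (C−B)/|BC| = (-0.9160,0.4011); ey = (-0.4011,-0.9160)
P = B + -2.76·ex + 1.79·ey = (2.4794,-3.4899)

2.48 -3.49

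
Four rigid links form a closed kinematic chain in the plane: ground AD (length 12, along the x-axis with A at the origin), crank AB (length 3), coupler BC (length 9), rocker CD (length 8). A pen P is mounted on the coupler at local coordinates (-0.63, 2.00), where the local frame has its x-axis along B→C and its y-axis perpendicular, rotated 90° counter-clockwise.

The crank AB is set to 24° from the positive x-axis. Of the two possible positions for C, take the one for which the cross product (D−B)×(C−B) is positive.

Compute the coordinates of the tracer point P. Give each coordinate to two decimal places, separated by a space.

A=(0,0), D=(12.00,0)
B = A + 3.00·(cos24°, sin24°) = (2.7406, 1.2202)
|BD| = 9.3394
circle(B,9.00) ∩ circle(D,8.00): a=5.5798, h=7.0616
  candidates: C₊=(9.1952,7.4922) cross=65.951; C₋=(7.3500,-6.5098) cross=-65.951
  mode + wants cross > 0 → take C=(9.1952,7.4922) (cross=65.951)
ex = (C−B)/|BC| = (0.7172,0.6969); ey = (-0.6969,0.7172)
P = B + -0.63·ex + 2.00·ey = (0.8950,2.2155)

0.90 2.22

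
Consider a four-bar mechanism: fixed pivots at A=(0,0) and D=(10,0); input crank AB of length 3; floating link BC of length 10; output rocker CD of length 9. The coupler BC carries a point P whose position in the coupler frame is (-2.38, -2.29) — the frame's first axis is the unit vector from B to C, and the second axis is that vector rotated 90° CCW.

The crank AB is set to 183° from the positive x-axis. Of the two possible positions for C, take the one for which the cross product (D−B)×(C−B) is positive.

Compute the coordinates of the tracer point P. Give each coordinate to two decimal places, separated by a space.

A=(0,0), D=(10.00,0)
B = A + 3.00·(cos183°, sin183°) = (-2.9959, -0.1570)
|BD| = 12.9968
circle(B,10.00) ∩ circle(D,9.00): a=7.2294, h=6.9091
  candidates: C₊=(4.1495,6.8390) cross=89.797; C₋=(4.3164,-6.9783) cross=-89.797
  mode + wants cross > 0 → take C=(4.1495,6.8390) (cross=89.797)
ex = (C−B)/|BC| = (0.7145,0.6996); ey = (-0.6996,0.7145)
P = B + -2.38·ex + -2.29·ey = (-3.0944,-3.4583)

-3.09 -3.46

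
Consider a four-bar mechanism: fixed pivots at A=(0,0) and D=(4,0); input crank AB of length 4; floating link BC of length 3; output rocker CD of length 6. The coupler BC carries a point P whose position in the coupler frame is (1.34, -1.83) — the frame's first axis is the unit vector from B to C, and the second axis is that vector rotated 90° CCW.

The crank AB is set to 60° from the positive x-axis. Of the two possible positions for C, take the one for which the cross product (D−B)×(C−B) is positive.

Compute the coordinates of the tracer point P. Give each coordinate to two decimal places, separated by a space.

4.26 3.60

A=(0,0), D=(4.00,0)
B = A + 4.00·(cos60°, sin60°) = (2.0000, 3.4641)
|BD| = 4.0000
circle(B,3.00) ∩ circle(D,6.00): a=-1.3750, h=2.6663
  candidates: C₊=(3.6216,5.9881) cross=10.665; C₋=(-0.9966,3.3217) cross=-10.665
  mode + wants cross > 0 → take C=(3.6216,5.9881) (cross=10.665)
ex = (C−B)/|BC| = (0.5405,0.8413); ey = (-0.8413,0.5405)
P = B + 1.34·ex + -1.83·ey = (4.2639,3.6023)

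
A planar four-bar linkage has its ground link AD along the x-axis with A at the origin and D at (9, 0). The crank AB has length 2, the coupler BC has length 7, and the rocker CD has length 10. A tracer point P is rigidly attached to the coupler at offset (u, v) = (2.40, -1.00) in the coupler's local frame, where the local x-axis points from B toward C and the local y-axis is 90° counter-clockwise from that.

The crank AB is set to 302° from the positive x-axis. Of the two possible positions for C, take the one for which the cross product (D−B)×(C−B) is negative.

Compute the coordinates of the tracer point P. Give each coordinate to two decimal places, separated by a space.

0.92 -4.29

A=(0,0), D=(9.00,0)
B = A + 2.00·(cos302°, sin302°) = (1.0598, -1.6961)
|BD| = 8.1193
circle(B,7.00) ∩ circle(D,10.00): a=0.9190, h=6.9394
  candidates: C₊=(0.5089,5.2822) cross=56.343; C₋=(3.4082,-8.2904) cross=-56.343
  mode - wants cross < 0 → take C=(3.4082,-8.2904) (cross=-56.343)
ex = (C−B)/|BC| = (0.3355,-0.9420); ey = (0.9420,0.3355)
P = B + 2.40·ex + -1.00·ey = (0.9229,-4.2925)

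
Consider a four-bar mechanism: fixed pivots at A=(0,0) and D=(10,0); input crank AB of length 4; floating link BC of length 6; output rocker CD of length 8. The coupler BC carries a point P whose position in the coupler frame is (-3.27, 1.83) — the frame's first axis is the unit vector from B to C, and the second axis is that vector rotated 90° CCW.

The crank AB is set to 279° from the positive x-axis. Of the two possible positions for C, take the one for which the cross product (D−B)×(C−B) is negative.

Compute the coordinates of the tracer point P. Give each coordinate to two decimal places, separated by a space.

A=(0,0), D=(10.00,0)
B = A + 4.00·(cos279°, sin279°) = (0.6257, -3.9508)
|BD| = 10.1728
circle(B,6.00) ∩ circle(D,8.00): a=3.7102, h=4.7154
  candidates: C₊=(2.2134,1.8354) cross=47.968; C₋=(5.8760,-6.8551) cross=-47.968
  mode - wants cross < 0 → take C=(5.8760,-6.8551) (cross=-47.968)
ex = (C−B)/|BC| = (0.8750,-0.4841); ey = (0.4841,0.8750)
P = B + -3.27·ex + 1.83·ey = (-1.3498,-0.7666)

-1.35 -0.77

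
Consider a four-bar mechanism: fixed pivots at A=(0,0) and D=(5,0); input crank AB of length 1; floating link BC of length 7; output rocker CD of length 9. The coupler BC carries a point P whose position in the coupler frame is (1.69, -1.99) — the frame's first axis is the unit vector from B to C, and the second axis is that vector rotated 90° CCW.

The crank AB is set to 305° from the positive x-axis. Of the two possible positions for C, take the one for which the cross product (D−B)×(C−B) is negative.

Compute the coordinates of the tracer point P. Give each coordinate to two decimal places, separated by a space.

-1.42 -2.50

A=(0,0), D=(5.00,0)
B = A + 1.00·(cos305°, sin305°) = (0.5736, -0.8192)
|BD| = 4.5016
circle(B,7.00) ∩ circle(D,9.00): a=-1.3035, h=6.8776
  candidates: C₊=(-1.9597,5.7064) cross=30.960; C₋=(0.5433,-7.8191) cross=-30.960
  mode - wants cross < 0 → take C=(0.5433,-7.8191) (cross=-30.960)
ex = (C−B)/|BC| = (-0.0043,-1.0000); ey = (1.0000,-0.0043)
P = B + 1.69·ex + -1.99·ey = (-1.4237,-2.5005)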